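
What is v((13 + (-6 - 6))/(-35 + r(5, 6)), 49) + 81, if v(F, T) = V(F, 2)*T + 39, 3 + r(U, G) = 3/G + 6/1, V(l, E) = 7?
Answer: 463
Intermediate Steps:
r(U, G) = 3 + 3/G (r(U, G) = -3 + (3/G + 6/1) = -3 + (3/G + 6*1) = -3 + (3/G + 6) = -3 + (6 + 3/G) = 3 + 3/G)
v(F, T) = 39 + 7*T (v(F, T) = 7*T + 39 = 39 + 7*T)
v((13 + (-6 - 6))/(-35 + r(5, 6)), 49) + 81 = (39 + 7*49) + 81 = (39 + 343) + 81 = 382 + 81 = 463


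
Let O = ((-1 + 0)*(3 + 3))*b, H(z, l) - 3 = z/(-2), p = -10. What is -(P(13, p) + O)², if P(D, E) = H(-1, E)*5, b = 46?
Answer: -267289/4 ≈ -66822.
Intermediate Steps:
H(z, l) = 3 - z/2 (H(z, l) = 3 + z/(-2) = 3 + z*(-½) = 3 - z/2)
P(D, E) = 35/2 (P(D, E) = (3 - ½*(-1))*5 = (3 + ½)*5 = (7/2)*5 = 35/2)
O = -276 (O = ((-1 + 0)*(3 + 3))*46 = -1*6*46 = -6*46 = -276)
-(P(13, p) + O)² = -(35/2 - 276)² = -(-517/2)² = -1*267289/4 = -267289/4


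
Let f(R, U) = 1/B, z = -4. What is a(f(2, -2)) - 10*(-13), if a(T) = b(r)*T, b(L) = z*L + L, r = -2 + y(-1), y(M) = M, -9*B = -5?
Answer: 731/5 ≈ 146.20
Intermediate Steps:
B = 5/9 (B = -⅑*(-5) = 5/9 ≈ 0.55556)
f(R, U) = 9/5 (f(R, U) = 1/(5/9) = 9/5)
r = -3 (r = -2 - 1 = -3)
b(L) = -3*L (b(L) = -4*L + L = -3*L)
a(T) = 9*T (a(T) = (-3*(-3))*T = 9*T)
a(f(2, -2)) - 10*(-13) = 9*(9/5) - 10*(-13) = 81/5 + 130 = 731/5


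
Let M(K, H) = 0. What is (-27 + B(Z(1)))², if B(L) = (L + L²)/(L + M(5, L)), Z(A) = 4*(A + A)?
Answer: 324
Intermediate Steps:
Z(A) = 8*A (Z(A) = 4*(2*A) = 8*A)
B(L) = (L + L²)/L (B(L) = (L + L²)/(L + 0) = (L + L²)/L)
(-27 + B(Z(1)))² = (-27 + (1 + 8*1))² = (-27 + (1 + 8))² = (-27 + 9)² = (-18)² = 324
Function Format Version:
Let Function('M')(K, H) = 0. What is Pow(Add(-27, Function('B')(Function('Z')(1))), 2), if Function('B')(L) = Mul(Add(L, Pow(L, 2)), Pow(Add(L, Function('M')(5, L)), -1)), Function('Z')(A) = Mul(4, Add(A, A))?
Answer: 324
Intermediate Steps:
Function('Z')(A) = Mul(8, A) (Function('Z')(A) = Mul(4, Mul(2, A)) = Mul(8, A))
Function('B')(L) = Mul(Pow(L, -1), Add(L, Pow(L, 2))) (Function('B')(L) = Mul(Add(L, Pow(L, 2)), Pow(Add(L, 0), -1)) = Mul(Add(L, Pow(L, 2)), Pow(L, -1)) = Mul(Pow(L, -1), Add(L, Pow(L, 2))))
Pow(Add(-27, Function('B')(Function('Z')(1))), 2) = Pow(Add(-27, Add(1, Mul(8, 1))), 2) = Pow(Add(-27, Add(1, 8)), 2) = Pow(Add(-27, 9), 2) = Pow(-18, 2) = 324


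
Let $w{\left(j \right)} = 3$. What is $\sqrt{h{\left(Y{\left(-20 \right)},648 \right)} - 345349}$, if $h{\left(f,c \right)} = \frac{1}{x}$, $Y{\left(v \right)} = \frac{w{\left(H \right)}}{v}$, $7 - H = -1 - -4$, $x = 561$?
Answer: $\frac{2 i \sqrt{27172145517}}{561} \approx 587.66 i$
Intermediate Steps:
$H = 4$ ($H = 7 - \left(-1 - -4\right) = 7 - \left(-1 + 4\right) = 7 - 3 = 4$)
$Y{\left(v \right)} = \frac{3}{v}$
$h{\left(f,c \right)} = \frac{1}{561}$
$\sqrt{h{\left(Y{\left(-20 \right)},648 \right)} - 345349} = \sqrt{\frac{1}{561} - 345349} = \sqrt{- \frac{193740788}{561}} = \frac{2 i \sqrt{27172145517}}{561}$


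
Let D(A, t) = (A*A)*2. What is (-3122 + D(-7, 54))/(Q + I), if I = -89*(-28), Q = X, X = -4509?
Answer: 3024/2017 ≈ 1.4993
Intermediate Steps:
Q = -4509
D(A, t) = 2*A² (D(A, t) = A²*2 = 2*A²)
I = 2492
(-3122 + D(-7, 54))/(Q + I) = (-3122 + 2*(-7)²)/(-4509 + 2492) = (-3122 + 2*49)/(-2017) = (-3122 + 98)*(-1/2017) = -3024*(-1/2017) = 3024/2017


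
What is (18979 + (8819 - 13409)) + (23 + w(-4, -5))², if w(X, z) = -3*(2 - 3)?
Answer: 15065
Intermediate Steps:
w(X, z) = 3 (w(X, z) = -3*(-1) = 3)
(18979 + (8819 - 13409)) + (23 + w(-4, -5))² = (18979 + (8819 - 13409)) + (23 + 3)² = (18979 - 4590) + 26² = 14389 + 676 = 15065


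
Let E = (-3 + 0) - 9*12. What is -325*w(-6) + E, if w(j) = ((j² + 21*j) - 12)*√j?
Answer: -111 + 33150*I*√6 ≈ -111.0 + 81201.0*I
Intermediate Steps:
E = -111 (E = -3 - 108 = -111)
w(j) = √j*(-12 + j² + 21*j) (w(j) = (-12 + j² + 21*j)*√j = √j*(-12 + j² + 21*j))
-325*w(-6) + E = -325*√(-6)*(-12 + (-6)² + 21*(-6)) - 111 = -325*I*√6*(-12 + 36 - 126) - 111 = -325*I*√6*(-102) - 111 = -(-33150)*I*√6 - 111 = 33150*I*√6 - 111 = -111 + 33150*I*√6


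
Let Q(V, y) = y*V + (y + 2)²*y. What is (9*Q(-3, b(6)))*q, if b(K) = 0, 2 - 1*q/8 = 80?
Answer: 0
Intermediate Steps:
q = -624 (q = 16 - 8*80 = 16 - 640 = -624)
Q(V, y) = V*y + y*(2 + y)² (Q(V, y) = V*y + (2 + y)²*y = V*y + y*(2 + y)²)
(9*Q(-3, b(6)))*q = (9*(0*(-3 + (2 + 0)²)))*(-624) = (9*(0*(-3 + 2²)))*(-624) = (9*(0*(-3 + 4)))*(-624) = (9*(0*1))*(-624) = (9*0)*(-624) = 0*(-624) = 0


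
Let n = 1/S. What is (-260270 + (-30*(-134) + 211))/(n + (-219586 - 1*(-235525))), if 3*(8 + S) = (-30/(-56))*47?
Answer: -402347/25051 ≈ -16.061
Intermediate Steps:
S = 11/28 (S = -8 + ((-30/(-56))*47)/3 = -8 + (-1/56*(-30)*47)/3 = -8 + ((15/28)*47)/3 = -8 + (1/3)*(705/28) = -8 + 235/28 = 11/28 ≈ 0.39286)
n = 28/11 (n = 1/(11/28) = 28/11 ≈ 2.5455)
(-260270 + (-30*(-134) + 211))/(n + (-219586 - 1*(-235525))) = (-260270 + (-30*(-134) + 211))/(28/11 + (-219586 - 1*(-235525))) = (-260270 + (4020 + 211))/(28/11 + (-219586 + 235525)) = (-260270 + 4231)/(28/11 + 15939) = -256039/175357/11 = -256039*11/175357 = -402347/25051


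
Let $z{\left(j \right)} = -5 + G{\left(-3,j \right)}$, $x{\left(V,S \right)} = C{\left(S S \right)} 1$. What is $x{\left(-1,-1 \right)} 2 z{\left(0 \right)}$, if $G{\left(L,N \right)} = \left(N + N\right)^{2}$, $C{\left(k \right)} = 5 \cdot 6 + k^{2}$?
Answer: $-310$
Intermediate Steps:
$C{\left(k \right)} = 30 + k^{2}$
$G{\left(L,N \right)} = 4 N^{2}$ ($G{\left(L,N \right)} = \left(2 N\right)^{2} = 4 N^{2}$)
$x{\left(V,S \right)} = 30 + S^{4}$ ($x{\left(V,S \right)} = \left(30 + \left(S S\right)^{2}\right) 1 = \left(30 + \left(S^{2}\right)^{2}\right) 1 = \left(30 + S^{4}\right) 1 = 30 + S^{4}$)
$z{\left(j \right)} = -5 + 4 j^{2}$
$x{\left(-1,-1 \right)} 2 z{\left(0 \right)} = \left(30 + \left(-1\right)^{4}\right) 2 \left(-5 + 4 \cdot 0^{2}\right) = \left(30 + 1\right) 2 \left(-5 + 4 \cdot 0\right) = 31 \cdot 2 \left(-5 + 0\right) = 62 \left(-5\right) = -310$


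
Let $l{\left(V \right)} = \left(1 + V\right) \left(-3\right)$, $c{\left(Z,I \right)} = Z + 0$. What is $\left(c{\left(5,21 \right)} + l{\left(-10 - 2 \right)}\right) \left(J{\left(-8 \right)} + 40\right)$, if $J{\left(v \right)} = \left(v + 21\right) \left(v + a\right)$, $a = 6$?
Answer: $532$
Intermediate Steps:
$c{\left(Z,I \right)} = Z$
$l{\left(V \right)} = -3 - 3 V$
$J{\left(v \right)} = \left(6 + v\right) \left(21 + v\right)$ ($J{\left(v \right)} = \left(v + 21\right) \left(v + 6\right) = \left(21 + v\right) \left(6 + v\right) = \left(6 + v\right) \left(21 + v\right)$)
$\left(c{\left(5,21 \right)} + l{\left(-10 - 2 \right)}\right) \left(J{\left(-8 \right)} + 40\right) = \left(5 - \left(3 + 3 \left(-10 - 2\right)\right)\right) \left(\left(126 + \left(-8\right)^{2} + 27 \left(-8\right)\right) + 40\right) = \left(5 - -33\right) \left(\left(126 + 64 - 216\right) + 40\right) = \left(5 + \left(-3 + 36\right)\right) \left(-26 + 40\right) = \left(5 + 33\right) 14 = 38 \cdot 14 = 532$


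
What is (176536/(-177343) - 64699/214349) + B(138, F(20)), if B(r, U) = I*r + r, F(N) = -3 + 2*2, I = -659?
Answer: -3451808526804249/38013294707 ≈ -90805.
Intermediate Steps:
F(N) = 1 (F(N) = -3 + 4 = 1)
B(r, U) = -658*r (B(r, U) = -659*r + r = -658*r)
(176536/(-177343) - 64699/214349) + B(138, F(20)) = (176536/(-177343) - 64699/214349) - 658*138 = (176536*(-1/177343) - 64699*1/214349) - 90804 = (-176536/177343 - 64699/214349) - 90804 = -49314229821/38013294707 - 90804 = -3451808526804249/38013294707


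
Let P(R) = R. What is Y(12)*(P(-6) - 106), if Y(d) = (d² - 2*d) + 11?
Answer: -14672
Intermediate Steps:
Y(d) = 11 + d² - 2*d
Y(12)*(P(-6) - 106) = (11 + 12² - 2*12)*(-6 - 106) = (11 + 144 - 24)*(-112) = 131*(-112) = -14672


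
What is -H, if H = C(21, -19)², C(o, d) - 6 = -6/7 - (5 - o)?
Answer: -21904/49 ≈ -447.02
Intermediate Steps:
C(o, d) = ⅐ + o (C(o, d) = 6 + (-6/7 - (5 - o)) = 6 + (-6*⅐ + (-5 + o)) = 6 + (-6/7 + (-5 + o)) = 6 + (-41/7 + o) = ⅐ + o)
H = 21904/49 (H = (⅐ + 21)² = (148/7)² = 21904/49 ≈ 447.02)
-H = -1*21904/49 = -21904/49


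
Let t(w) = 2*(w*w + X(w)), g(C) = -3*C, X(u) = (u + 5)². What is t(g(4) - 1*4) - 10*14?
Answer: 614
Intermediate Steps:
X(u) = (5 + u)²
t(w) = 2*w² + 2*(5 + w)² (t(w) = 2*(w*w + (5 + w)²) = 2*(w² + (5 + w)²) = 2*w² + 2*(5 + w)²)
t(g(4) - 1*4) - 10*14 = (2*(-3*4 - 1*4)² + 2*(5 + (-3*4 - 1*4))²) - 10*14 = (2*(-12 - 4)² + 2*(5 + (-12 - 4))²) - 140 = (2*(-16)² + 2*(5 - 16)²) - 140 = (2*256 + 2*(-11)²) - 140 = (512 + 2*121) - 140 = (512 + 242) - 140 = 754 - 140 = 614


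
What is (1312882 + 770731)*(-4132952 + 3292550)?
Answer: -1751072532426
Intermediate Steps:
(1312882 + 770731)*(-4132952 + 3292550) = 2083613*(-840402) = -1751072532426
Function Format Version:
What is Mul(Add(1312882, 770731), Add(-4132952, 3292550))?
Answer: -1751072532426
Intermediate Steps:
Mul(Add(1312882, 770731), Add(-4132952, 3292550)) = Mul(2083613, -840402) = -1751072532426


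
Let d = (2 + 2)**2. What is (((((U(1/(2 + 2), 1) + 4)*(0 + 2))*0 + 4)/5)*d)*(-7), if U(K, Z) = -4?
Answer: -448/5 ≈ -89.600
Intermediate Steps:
d = 16 (d = 4**2 = 16)
(((((U(1/(2 + 2), 1) + 4)*(0 + 2))*0 + 4)/5)*d)*(-7) = (((((-4 + 4)*(0 + 2))*0 + 4)/5)*16)*(-7) = ((((0*2)*0 + 4)*(1/5))*16)*(-7) = (((0*0 + 4)*(1/5))*16)*(-7) = (((0 + 4)*(1/5))*16)*(-7) = ((4*(1/5))*16)*(-7) = ((4/5)*16)*(-7) = (64/5)*(-7) = -448/5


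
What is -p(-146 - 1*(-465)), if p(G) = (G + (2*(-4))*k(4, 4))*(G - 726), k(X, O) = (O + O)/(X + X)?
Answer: 126577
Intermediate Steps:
k(X, O) = O/X (k(X, O) = (2*O)/((2*X)) = (2*O)*(1/(2*X)) = O/X)
p(G) = (-726 + G)*(-8 + G) (p(G) = (G + (2*(-4))*(4/4))*(G - 726) = (G - 32/4)*(-726 + G) = (G - 8*1)*(-726 + G) = (G - 8)*(-726 + G) = (-8 + G)*(-726 + G) = (-726 + G)*(-8 + G))
-p(-146 - 1*(-465)) = -(5808 + (-146 - 1*(-465))**2 - 734*(-146 - 1*(-465))) = -(5808 + (-146 + 465)**2 - 734*(-146 + 465)) = -(5808 + 319**2 - 734*319) = -(5808 + 101761 - 234146) = -1*(-126577) = 126577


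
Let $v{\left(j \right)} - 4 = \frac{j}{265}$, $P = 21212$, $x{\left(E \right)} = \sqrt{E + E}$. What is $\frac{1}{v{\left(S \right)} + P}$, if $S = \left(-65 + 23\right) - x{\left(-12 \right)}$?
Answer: $\frac{248313745}{5268185058538} + \frac{265 i \sqrt{6}}{15804555175614} \approx 4.7135 \cdot 10^{-5} + 4.1071 \cdot 10^{-11} i$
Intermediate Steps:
$x{\left(E \right)} = \sqrt{2} \sqrt{E}$ ($x{\left(E \right)} = \sqrt{2 E} = \sqrt{2} \sqrt{E}$)
$S = -42 - 2 i \sqrt{6}$ ($S = \left(-65 + 23\right) - \sqrt{2} \sqrt{-12} = -42 - \sqrt{2} \cdot 2 i \sqrt{3} = -42 - 2 i \sqrt{6} \approx -42.0 - 4.899 i$)
$v{\left(j \right)} = 4 + \frac{j}{265}$
$\frac{1}{v{\left(S \right)} + P} = \frac{1}{\left(4 + \frac{-42 - 2 i \sqrt{6}}{265}\right) + 21212} = \frac{1}{\left(4 - \left(\frac{42}{265} + \frac{2 i \sqrt{6}}{265}\right)\right) + 21212} = \frac{1}{\left(\frac{1018}{265} - \frac{2 i \sqrt{6}}{265}\right) + 21212} = \frac{1}{\frac{5622198}{265} - \frac{2 i \sqrt{6}}{265}}$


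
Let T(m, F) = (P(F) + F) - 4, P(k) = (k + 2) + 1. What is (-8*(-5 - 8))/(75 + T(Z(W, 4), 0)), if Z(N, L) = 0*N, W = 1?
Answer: 52/37 ≈ 1.4054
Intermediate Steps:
Z(N, L) = 0
P(k) = 3 + k (P(k) = (2 + k) + 1 = 3 + k)
T(m, F) = -1 + 2*F (T(m, F) = ((3 + F) + F) - 4 = (3 + 2*F) - 4 = -1 + 2*F)
(-8*(-5 - 8))/(75 + T(Z(W, 4), 0)) = (-8*(-5 - 8))/(75 + (-1 + 2*0)) = (-8*(-13))/(75 + (-1 + 0)) = 104/(75 - 1) = 104/74 = (1/74)*104 = 52/37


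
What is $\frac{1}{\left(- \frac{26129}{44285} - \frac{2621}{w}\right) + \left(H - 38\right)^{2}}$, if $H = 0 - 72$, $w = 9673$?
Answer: $\frac{25198165}{304876101394} \approx 8.265 \cdot 10^{-5}$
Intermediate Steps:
$H = -72$
$\frac{1}{\left(- \frac{26129}{44285} - \frac{2621}{w}\right) + \left(H - 38\right)^{2}} = \frac{1}{\left(- \frac{26129}{44285} - \frac{2621}{9673}\right) + \left(-72 - 38\right)^{2}} = \frac{1}{\left(\left(-26129\right) \frac{1}{44285} - \frac{2621}{9673}\right) + \left(-110\right)^{2}} = \frac{1}{\left(- \frac{1537}{2605} - \frac{2621}{9673}\right) + 12100} = \frac{1}{- \frac{21695106}{25198165} + 12100} = \frac{1}{\frac{304876101394}{25198165}} = \frac{25198165}{304876101394}$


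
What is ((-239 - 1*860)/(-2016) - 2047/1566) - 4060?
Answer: -101746453/25056 ≈ -4060.8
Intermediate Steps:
((-239 - 1*860)/(-2016) - 2047/1566) - 4060 = ((-239 - 860)*(-1/2016) - 2047*1/1566) - 4060 = (-1099*(-1/2016) - 2047/1566) - 4060 = (157/288 - 2047/1566) - 4060 = -19093/25056 - 4060 = -101746453/25056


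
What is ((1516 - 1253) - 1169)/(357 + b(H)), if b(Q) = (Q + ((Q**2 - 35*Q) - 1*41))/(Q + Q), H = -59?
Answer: -26727/9170 ≈ -2.9146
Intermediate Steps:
b(Q) = (-41 + Q**2 - 34*Q)/(2*Q) (b(Q) = (Q + ((Q**2 - 35*Q) - 41))/((2*Q)) = (Q + (-41 + Q**2 - 35*Q))*(1/(2*Q)) = (-41 + Q**2 - 34*Q)*(1/(2*Q)) = (-41 + Q**2 - 34*Q)/(2*Q))
((1516 - 1253) - 1169)/(357 + b(H)) = ((1516 - 1253) - 1169)/(357 + (1/2)*(-41 - 59*(-34 - 59))/(-59)) = (263 - 1169)/(357 + (1/2)*(-1/59)*(-41 - 59*(-93))) = -906/(357 + (1/2)*(-1/59)*(-41 + 5487)) = -906/(357 + (1/2)*(-1/59)*5446) = -906/(357 - 2723/59) = -906/18340/59 = -906*59/18340 = -26727/9170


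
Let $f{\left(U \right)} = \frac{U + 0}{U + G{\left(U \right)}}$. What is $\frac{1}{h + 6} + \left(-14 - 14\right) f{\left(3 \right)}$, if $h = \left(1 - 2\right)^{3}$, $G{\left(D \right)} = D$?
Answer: $- \frac{69}{5} \approx -13.8$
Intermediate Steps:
$h = -1$ ($h = \left(1 - 2\right)^{3} = \left(-1\right)^{3} = -1$)
$f{\left(U \right)} = \frac{1}{2}$ ($f{\left(U \right)} = \frac{U + 0}{U + U} = \frac{U}{2 U} = U \frac{1}{2 U} = \frac{1}{2}$)
$\frac{1}{h + 6} + \left(-14 - 14\right) f{\left(3 \right)} = \frac{1}{-1 + 6} + \left(-14 - 14\right) \frac{1}{2} = \frac{1}{5} - 14 = - \frac{69}{5}$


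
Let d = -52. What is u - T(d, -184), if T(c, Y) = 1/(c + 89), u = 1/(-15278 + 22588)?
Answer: -7273/270470 ≈ -0.026890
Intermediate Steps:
u = 1/7310 ≈ 0.00013680
T(c, Y) = 1/(89 + c)
u - T(d, -184) = 1/7310 - 1/(89 - 52) = 1/7310 - 1/37 = -7273/270470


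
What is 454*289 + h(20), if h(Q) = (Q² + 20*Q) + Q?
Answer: 132026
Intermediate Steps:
h(Q) = Q² + 21*Q
454*289 + h(20) = 454*289 + 20*(21 + 20) = 131206 + 20*41 = 131206 + 820 = 132026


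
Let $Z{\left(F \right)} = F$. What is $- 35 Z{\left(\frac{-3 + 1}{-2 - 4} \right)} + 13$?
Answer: $\frac{4}{3} \approx 1.3333$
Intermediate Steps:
$- 35 Z{\left(\frac{-3 + 1}{-2 - 4} \right)} + 13 = - 35 \frac{-3 + 1}{-2 - 4} + 13 = - 35 \left(- \frac{2}{-6}\right) + 13 = - 35 \left(\left(-2\right) \left(- \frac{1}{6}\right)\right) + 13 = \left(-35\right) \frac{1}{3} + 13 = - \frac{35}{3} + 13 = \frac{4}{3}$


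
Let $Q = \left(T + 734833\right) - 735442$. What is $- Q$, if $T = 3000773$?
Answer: $-3000164$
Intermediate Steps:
$Q = 3000164$ ($Q = \left(3000773 + 734833\right) - 735442 = 3735606 - 735442 = 3000164$)
$- Q = \left(-1\right) 3000164 = -3000164$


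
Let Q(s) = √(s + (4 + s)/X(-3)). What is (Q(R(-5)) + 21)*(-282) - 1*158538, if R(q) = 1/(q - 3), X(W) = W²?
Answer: -164460 - 47*√11 ≈ -1.6462e+5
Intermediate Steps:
R(q) = 1/(-3 + q)
Q(s) = √(4/9 + 10*s/9) (Q(s) = √(s + (4 + s)/((-3)²)) = √(s + (4 + s)/9) = √(s + (4 + s)*(⅑)) = √(s + (4/9 + s/9)) = √(4/9 + 10*s/9))
(Q(R(-5)) + 21)*(-282) - 1*158538 = (√(4 + 10/(-3 - 5))/3 + 21)*(-282) - 1*158538 = (√(4 + 10/(-8))/3 + 21)*(-282) - 158538 = (√(4 + 10*(-⅛))/3 + 21)*(-282) - 158538 = (√(4 - 5/4)/3 + 21)*(-282) - 158538 = (√(11/4)/3 + 21)*(-282) - 158538 = ((√11/2)/3 + 21)*(-282) - 158538 = (√11/6 + 21)*(-282) - 158538 = (21 + √11/6)*(-282) - 158538 = (-5922 - 47*√11) - 158538 = -164460 - 47*√11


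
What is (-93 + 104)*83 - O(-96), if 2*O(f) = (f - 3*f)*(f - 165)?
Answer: 25969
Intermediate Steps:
O(f) = -f*(-165 + f) (O(f) = ((f - 3*f)*(f - 165))/2 = ((-2*f)*(-165 + f))/2 = (-2*f*(-165 + f))/2 = -f*(-165 + f))
(-93 + 104)*83 - O(-96) = (-93 + 104)*83 - (-96)*(165 - 1*(-96)) = 11*83 - (-96)*(165 + 96) = 913 - (-96)*261 = 913 - 1*(-25056) = 913 + 25056 = 25969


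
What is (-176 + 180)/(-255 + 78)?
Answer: -4/177 ≈ -0.022599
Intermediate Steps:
(-176 + 180)/(-255 + 78) = 4/(-177) = 4*(-1/177) = -4/177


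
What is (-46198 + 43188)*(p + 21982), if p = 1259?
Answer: -69955410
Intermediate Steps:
(-46198 + 43188)*(p + 21982) = (-46198 + 43188)*(1259 + 21982) = -3010*23241 = -69955410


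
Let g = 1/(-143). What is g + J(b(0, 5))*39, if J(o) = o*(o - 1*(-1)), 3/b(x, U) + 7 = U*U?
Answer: 13001/1716 ≈ 7.5763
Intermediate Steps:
b(x, U) = 3/(-7 + U²) (b(x, U) = 3/(-7 + U*U) = 3/(-7 + U²))
J(o) = o*(1 + o) (J(o) = o*(o + 1) = o*(1 + o))
g = -1/143 ≈ -0.0069930
g + J(b(0, 5))*39 = -1/143 + ((3/(-7 + 5²))*(1 + 3/(-7 + 5²)))*39 = -1/143 + ((3/(-7 + 25))*(1 + 3/(-7 + 25)))*39 = -1/143 + ((3/18)*(1 + 3/18))*39 = -1/143 + ((3*(1/18))*(1 + 3*(1/18)))*39 = -1/143 + ((1 + ⅙)/6)*39 = -1/143 + ((⅙)*(7/6))*39 = -1/143 + (7/36)*39 = -1/143 + 91/12 = 13001/1716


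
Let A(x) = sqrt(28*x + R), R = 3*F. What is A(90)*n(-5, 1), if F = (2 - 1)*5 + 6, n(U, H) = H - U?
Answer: 6*sqrt(2553) ≈ 303.16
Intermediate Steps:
F = 11 (F = 1*5 + 6 = 5 + 6 = 11)
R = 33 (R = 3*11 = 33)
A(x) = sqrt(33 + 28*x) (A(x) = sqrt(28*x + 33) = sqrt(33 + 28*x))
A(90)*n(-5, 1) = sqrt(33 + 28*90)*(1 - 1*(-5)) = sqrt(33 + 2520)*(1 + 5) = sqrt(2553)*6 = 6*sqrt(2553)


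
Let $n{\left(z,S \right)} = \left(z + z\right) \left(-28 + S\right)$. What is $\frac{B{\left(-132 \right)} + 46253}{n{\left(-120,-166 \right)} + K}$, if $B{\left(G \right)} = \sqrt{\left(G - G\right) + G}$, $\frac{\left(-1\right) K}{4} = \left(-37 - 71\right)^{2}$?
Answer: $- \frac{46253}{96} - \frac{i \sqrt{33}}{48} \approx -481.8 - 0.11968 i$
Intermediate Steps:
$n{\left(z,S \right)} = 2 z \left(-28 + S\right)$
$K = -46656$ ($K = - 4 \left(-37 - 71\right)^{2} = - 4 \left(-108\right)^{2} = \left(-4\right) 11664 = -46656$)
$B{\left(G \right)} = \sqrt{G}$ ($B{\left(G \right)} = \sqrt{0 + G} = \sqrt{G}$)
$\frac{B{\left(-132 \right)} + 46253}{n{\left(-120,-166 \right)} + K} = \frac{\sqrt{-132} + 46253}{2 \left(-120\right) \left(-28 - 166\right) - 46656} = \frac{2 i \sqrt{33} + 46253}{2 \left(-120\right) \left(-194\right) - 46656} = \frac{46253 + 2 i \sqrt{33}}{46560 - 46656} = \frac{46253 + 2 i \sqrt{33}}{-96} = \left(46253 + 2 i \sqrt{33}\right) \left(- \frac{1}{96}\right) = - \frac{46253}{96} - \frac{i \sqrt{33}}{48}$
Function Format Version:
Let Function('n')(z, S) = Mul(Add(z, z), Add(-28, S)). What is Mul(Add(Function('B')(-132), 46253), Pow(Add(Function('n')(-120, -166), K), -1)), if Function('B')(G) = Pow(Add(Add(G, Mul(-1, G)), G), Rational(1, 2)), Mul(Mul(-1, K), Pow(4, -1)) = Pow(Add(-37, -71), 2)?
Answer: Add(Rational(-46253, 96), Mul(Rational(-1, 48), I, Pow(33, Rational(1, 2)))) ≈ Add(-481.80, Mul(-0.11968, I))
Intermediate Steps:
Function('n')(z, S) = Mul(2, z, Add(-28, S)) (Function('n')(z, S) = Mul(Mul(2, z), Add(-28, S)) = Mul(2, z, Add(-28, S)))
K = -46656 (K = Mul(-4, Pow(Add(-37, -71), 2)) = Mul(-4, Pow(-108, 2)) = Mul(-4, 11664) = -46656)
Function('B')(G) = Pow(G, Rational(1, 2)) (Function('B')(G) = Pow(Add(0, G), Rational(1, 2)) = Pow(G, Rational(1, 2)))
Mul(Add(Function('B')(-132), 46253), Pow(Add(Function('n')(-120, -166), K), -1)) = Mul(Add(Pow(-132, Rational(1, 2)), 46253), Pow(Add(Mul(2, -120, Add(-28, -166)), -46656), -1)) = Mul(Add(Mul(2, I, Pow(33, Rational(1, 2))), 46253), Pow(Add(Mul(2, -120, -194), -46656), -1)) = Mul(Add(46253, Mul(2, I, Pow(33, Rational(1, 2)))), Pow(Add(46560, -46656), -1)) = Mul(Add(46253, Mul(2, I, Pow(33, Rational(1, 2)))), Pow(-96, -1)) = Mul(Add(46253, Mul(2, I, Pow(33, Rational(1, 2)))), Rational(-1, 96)) = Add(Rational(-46253, 96), Mul(Rational(-1, 48), I, Pow(33, Rational(1, 2))))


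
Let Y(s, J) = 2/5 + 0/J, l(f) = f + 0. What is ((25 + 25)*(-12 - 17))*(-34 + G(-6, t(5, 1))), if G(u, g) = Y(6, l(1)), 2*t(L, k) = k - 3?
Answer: 48720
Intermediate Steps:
t(L, k) = -3/2 + k/2 (t(L, k) = (k - 3)/2 = (-3 + k)/2 = -3/2 + k/2)
l(f) = f
Y(s, J) = 2/5 (Y(s, J) = 2*(1/5) + 0 = 2/5 + 0 = 2/5)
G(u, g) = 2/5
((25 + 25)*(-12 - 17))*(-34 + G(-6, t(5, 1))) = ((25 + 25)*(-12 - 17))*(-34 + 2/5) = (50*(-29))*(-168/5) = -1450*(-168/5) = 48720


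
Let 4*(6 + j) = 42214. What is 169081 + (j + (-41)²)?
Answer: 362619/2 ≈ 1.8131e+5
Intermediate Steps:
j = 21095/2 (j = -6 + (¼)*42214 = -6 + 21107/2 = 21095/2 ≈ 10548.)
169081 + (j + (-41)²) = 169081 + (21095/2 + (-41)²) = 169081 + (21095/2 + 1681) = 169081 + 24457/2 = 362619/2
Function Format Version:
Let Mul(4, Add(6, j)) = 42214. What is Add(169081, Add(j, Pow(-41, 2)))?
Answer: Rational(362619, 2) ≈ 1.8131e+5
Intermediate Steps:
j = Rational(21095, 2) (j = Add(-6, Mul(Rational(1, 4), 42214)) = Add(-6, Rational(21107, 2)) = Rational(21095, 2) ≈ 10548.)
Add(169081, Add(j, Pow(-41, 2))) = Add(169081, Add(Rational(21095, 2), Pow(-41, 2))) = Add(169081, Add(Rational(21095, 2), 1681)) = Add(169081, Rational(24457, 2)) = Rational(362619, 2)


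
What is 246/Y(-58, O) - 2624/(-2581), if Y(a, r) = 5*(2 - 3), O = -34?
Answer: -621806/12905 ≈ -48.183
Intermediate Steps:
Y(a, r) = -5 (Y(a, r) = 5*(-1) = -5)
246/Y(-58, O) - 2624/(-2581) = 246/(-5) - 2624/(-2581) = 246*(-⅕) - 2624*(-1/2581) = -246/5 + 2624/2581 = -621806/12905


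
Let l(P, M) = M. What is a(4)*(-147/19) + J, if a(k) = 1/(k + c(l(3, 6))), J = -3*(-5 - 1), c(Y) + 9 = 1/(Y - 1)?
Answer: 2981/152 ≈ 19.612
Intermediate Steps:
c(Y) = -9 + 1/(-1 + Y) (c(Y) = -9 + 1/(Y - 1) = -9 + 1/(-1 + Y))
J = 18 (J = -3*(-6) = 18)
a(k) = 1/(-44/5 + k) (a(k) = 1/(k + (10 - 9*6)/(-1 + 6)) = 1/(k + (10 - 54)/5) = 1/(k + (1/5)*(-44)) = 1/(k - 44/5) = 1/(-44/5 + k))
a(4)*(-147/19) + J = (5/(-44 + 5*4))*(-147/19) + 18 = (5/(-44 + 20))*(-147*1/19) + 18 = (5/(-24))*(-147/19) + 18 = (5*(-1/24))*(-147/19) + 18 = -5/24*(-147/19) + 18 = 245/152 + 18 = 2981/152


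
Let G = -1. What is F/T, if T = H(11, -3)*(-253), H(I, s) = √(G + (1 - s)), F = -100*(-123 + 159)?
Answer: 1200*√3/253 ≈ 8.2153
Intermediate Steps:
F = -3600 (F = -100*36 = -3600)
H(I, s) = √(-s) (H(I, s) = √(-1 + (1 - s)) = √(-s))
T = -253*√3 (T = √(-1*(-3))*(-253) = √3*(-253) = -253*√3 ≈ -438.21)
F/T = -3600*(-√3/759) = -(-1200)*√3/253 = 1200*√3/253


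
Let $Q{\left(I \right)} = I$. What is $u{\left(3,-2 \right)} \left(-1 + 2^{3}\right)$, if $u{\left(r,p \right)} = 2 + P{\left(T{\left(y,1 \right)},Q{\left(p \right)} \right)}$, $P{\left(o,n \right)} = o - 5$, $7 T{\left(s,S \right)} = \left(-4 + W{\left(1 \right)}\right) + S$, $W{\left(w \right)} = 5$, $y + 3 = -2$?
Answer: $-19$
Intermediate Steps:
$y = -5$ ($y = -3 - 2 = -5$)
$T{\left(s,S \right)} = \frac{1}{7} + \frac{S}{7}$ ($T{\left(s,S \right)} = \frac{\left(-4 + 5\right) + S}{7} = \frac{1 + S}{7} = \frac{1}{7} + \frac{S}{7}$)
$P{\left(o,n \right)} = -5 + o$
$u{\left(r,p \right)} = - \frac{19}{7}$ ($u{\left(r,p \right)} = 2 + \left(-5 + \left(\frac{1}{7} + \frac{1}{7} \cdot 1\right)\right) = 2 + \left(-5 + \left(\frac{1}{7} + \frac{1}{7}\right)\right) = 2 + \left(-5 + \frac{2}{7}\right) = 2 - \frac{33}{7} = - \frac{19}{7}$)
$u{\left(3,-2 \right)} \left(-1 + 2^{3}\right) = - \frac{19 \left(-1 + 2^{3}\right)}{7} = - \frac{19 \left(-1 + 8\right)}{7} = \left(- \frac{19}{7}\right) 7 = -19$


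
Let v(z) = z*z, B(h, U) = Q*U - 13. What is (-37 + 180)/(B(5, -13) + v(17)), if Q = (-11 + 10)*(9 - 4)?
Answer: 13/31 ≈ 0.41935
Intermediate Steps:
Q = -5 (Q = -1*5 = -5)
B(h, U) = -13 - 5*U (B(h, U) = -5*U - 13 = -13 - 5*U)
v(z) = z²
(-37 + 180)/(B(5, -13) + v(17)) = (-37 + 180)/((-13 - 5*(-13)) + 17²) = 143/((-13 + 65) + 289) = 143/(52 + 289) = 143/341 = 143*(1/341) = 13/31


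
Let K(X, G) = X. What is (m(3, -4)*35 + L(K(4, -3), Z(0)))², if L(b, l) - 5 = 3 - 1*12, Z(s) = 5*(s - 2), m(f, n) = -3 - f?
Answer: 45796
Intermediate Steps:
Z(s) = -10 + 5*s (Z(s) = 5*(-2 + s) = -10 + 5*s)
L(b, l) = -4 (L(b, l) = 5 + (3 - 1*12) = 5 + (3 - 12) = 5 - 9 = -4)
(m(3, -4)*35 + L(K(4, -3), Z(0)))² = ((-3 - 1*3)*35 - 4)² = ((-3 - 3)*35 - 4)² = (-6*35 - 4)² = (-210 - 4)² = (-214)² = 45796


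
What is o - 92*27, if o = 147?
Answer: -2337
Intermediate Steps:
o - 92*27 = 147 - 92*27 = 147 - 2484 = -2337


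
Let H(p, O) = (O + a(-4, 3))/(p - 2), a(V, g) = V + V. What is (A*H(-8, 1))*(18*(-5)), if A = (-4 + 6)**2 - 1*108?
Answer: 6552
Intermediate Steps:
a(V, g) = 2*V
H(p, O) = (-8 + O)/(-2 + p) (H(p, O) = (O + 2*(-4))/(p - 2) = (O - 8)/(-2 + p) = (-8 + O)/(-2 + p))
A = -104 (A = 2**2 - 108 = 4 - 108 = -104)
(A*H(-8, 1))*(18*(-5)) = (-104*(-8 + 1)/(-2 - 8))*(18*(-5)) = -104*(-7)/(-10)*(-90) = -(-52)*(-7)/5*(-90) = -104*7/10*(-90) = -364/5*(-90) = 6552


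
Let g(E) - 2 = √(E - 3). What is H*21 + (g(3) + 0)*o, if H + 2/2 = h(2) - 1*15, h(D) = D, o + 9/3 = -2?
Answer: -304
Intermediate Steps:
o = -5 (o = -3 - 2 = -5)
g(E) = 2 + √(-3 + E) (g(E) = 2 + √(E - 3) = 2 + √(-3 + E))
H = -14 (H = -1 + (2 - 1*15) = -1 + (2 - 15) = -1 - 13 = -14)
H*21 + (g(3) + 0)*o = -14*21 + ((2 + √(-3 + 3)) + 0)*(-5) = -294 + ((2 + √0) + 0)*(-5) = -294 + ((2 + 0) + 0)*(-5) = -294 + (2 + 0)*(-5) = -294 + 2*(-5) = -294 - 10 = -304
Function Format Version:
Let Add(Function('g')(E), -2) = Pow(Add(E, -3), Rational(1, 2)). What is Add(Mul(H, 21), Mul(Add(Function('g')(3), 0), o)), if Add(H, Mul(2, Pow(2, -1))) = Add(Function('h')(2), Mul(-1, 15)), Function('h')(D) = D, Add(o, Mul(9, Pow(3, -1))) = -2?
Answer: -304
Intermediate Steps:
o = -5 (o = Add(-3, -2) = -5)
Function('g')(E) = Add(2, Pow(Add(-3, E), Rational(1, 2))) (Function('g')(E) = Add(2, Pow(Add(E, -3), Rational(1, 2))) = Add(2, Pow(Add(-3, E), Rational(1, 2))))
H = -14 (H = Add(-1, Add(2, Mul(-1, 15))) = Add(-1, Add(2, -15)) = Add(-1, -13) = -14)
Add(Mul(H, 21), Mul(Add(Function('g')(3), 0), o)) = Add(Mul(-14, 21), Mul(Add(Add(2, Pow(Add(-3, 3), Rational(1, 2))), 0), -5)) = Add(-294, Mul(Add(Add(2, Pow(0, Rational(1, 2))), 0), -5)) = Add(-294, Mul(Add(Add(2, 0), 0), -5)) = Add(-294, Mul(Add(2, 0), -5)) = Add(-294, Mul(2, -5)) = Add(-294, -10) = -304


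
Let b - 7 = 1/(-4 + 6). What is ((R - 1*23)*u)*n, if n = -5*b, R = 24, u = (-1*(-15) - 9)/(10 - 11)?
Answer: 225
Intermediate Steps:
b = 15/2 (b = 7 + 1/(-4 + 6) = 7 + 1/2 = 15/2 ≈ 7.5000)
u = -6 (u = (15 - 9)/(-1) = 6*(-1) = -6)
n = -75/2 (n = -5*15/2 = -75/2 ≈ -37.500)
((R - 1*23)*u)*n = ((24 - 1*23)*(-6))*(-75/2) = ((24 - 23)*(-6))*(-75/2) = (1*(-6))*(-75/2) = -6*(-75/2) = 225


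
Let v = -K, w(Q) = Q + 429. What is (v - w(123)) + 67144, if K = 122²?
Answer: 51708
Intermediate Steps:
w(Q) = 429 + Q
K = 14884
v = -14884 (v = -1*14884 = -14884)
(v - w(123)) + 67144 = (-14884 - (429 + 123)) + 67144 = (-14884 - 1*552) + 67144 = (-14884 - 552) + 67144 = -15436 + 67144 = 51708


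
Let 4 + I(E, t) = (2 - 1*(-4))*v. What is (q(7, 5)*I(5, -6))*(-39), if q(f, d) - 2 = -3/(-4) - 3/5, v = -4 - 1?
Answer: 28509/10 ≈ 2850.9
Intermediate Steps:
v = -5
q(f, d) = 43/20 (q(f, d) = 2 + (-3/(-4) - 3/5) = 2 + (-3*(-¼) - 3*⅕) = 2 + (¾ - ⅗) = 2 + 3/20 = 43/20)
I(E, t) = -34 (I(E, t) = -4 + (2 - 1*(-4))*(-5) = -4 + (2 + 4)*(-5) = -4 + 6*(-5) = -4 - 30 = -34)
(q(7, 5)*I(5, -6))*(-39) = ((43/20)*(-34))*(-39) = -731/10*(-39) = 28509/10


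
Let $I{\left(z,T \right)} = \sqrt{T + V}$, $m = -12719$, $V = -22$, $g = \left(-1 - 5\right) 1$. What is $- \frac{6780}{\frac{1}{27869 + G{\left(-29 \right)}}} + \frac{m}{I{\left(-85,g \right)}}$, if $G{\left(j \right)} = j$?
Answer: $-188755200 + \frac{1817 i \sqrt{7}}{2} \approx -1.8876 \cdot 10^{8} + 2403.7 i$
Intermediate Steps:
$g = -6$ ($g = \left(-6\right) 1 = -6$)
$I{\left(z,T \right)} = \sqrt{-22 + T}$ ($I{\left(z,T \right)} = \sqrt{T - 22} = \sqrt{-22 + T}$)
$- \frac{6780}{\frac{1}{27869 + G{\left(-29 \right)}}} + \frac{m}{I{\left(-85,g \right)}} = - \frac{6780}{\frac{1}{27869 - 29}} - \frac{12719}{\sqrt{-22 - 6}} = - \frac{6780}{\frac{1}{27840}} - \frac{12719}{\sqrt{-28}} = - 6780 \frac{1}{\frac{1}{27840}} - \frac{12719}{2 i \sqrt{7}} = \left(-6780\right) 27840 - 12719 \left(- \frac{i \sqrt{7}}{14}\right) = -188755200 + \frac{1817 i \sqrt{7}}{2}$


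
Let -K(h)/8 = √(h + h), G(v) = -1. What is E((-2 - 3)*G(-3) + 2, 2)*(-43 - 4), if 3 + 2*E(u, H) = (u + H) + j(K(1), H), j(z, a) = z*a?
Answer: -141 + 376*√2 ≈ 390.74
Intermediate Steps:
K(h) = -8*√2*√h (K(h) = -8*√(h + h) = -8*√2*√h)
j(z, a) = a*z
E(u, H) = -3/2 + H/2 + u/2 - 4*H*√2 (E(u, H) = -3/2 + ((u + H) + H*(-8*√2*√1))/2 = -3/2 + ((H + u) + H*(-8*√2*1))/2 = -3/2 + ((H + u) + H*(-8*√2))/2 = -3/2 + ((H + u) - 8*H*√2)/2 = -3/2 + (H + u - 8*H*√2)/2 = -3/2 + (H/2 + u/2 - 4*H*√2) = -3/2 + H/2 + u/2 - 4*H*√2)
E((-2 - 3)*G(-3) + 2, 2)*(-43 - 4) = (-3/2 + (½)*2 + ((-2 - 3)*(-1) + 2)/2 - 4*2*√2)*(-43 - 4) = (-3/2 + 1 + (-5*(-1) + 2)/2 - 8*√2)*(-47) = (-3/2 + 1 + (5 + 2)/2 - 8*√2)*(-47) = (-3/2 + 1 + (½)*7 - 8*√2)*(-47) = (-3/2 + 1 + 7/2 - 8*√2)*(-47) = (3 - 8*√2)*(-47) = -141 + 376*√2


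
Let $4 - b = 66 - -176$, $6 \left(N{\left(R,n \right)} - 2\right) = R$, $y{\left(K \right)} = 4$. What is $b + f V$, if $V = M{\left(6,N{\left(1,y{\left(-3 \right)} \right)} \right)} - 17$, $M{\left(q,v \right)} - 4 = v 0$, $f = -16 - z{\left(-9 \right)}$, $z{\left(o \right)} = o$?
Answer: $-147$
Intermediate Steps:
$N{\left(R,n \right)} = 2 + \frac{R}{6}$
$b = -238$ ($b = 4 - \left(66 - -176\right) = 4 - \left(66 + 176\right) = 4 - 242 = -238$)
$f = -7$ ($f = -16 - -9 = -16 + 9 = -7$)
$M{\left(q,v \right)} = 4$ ($M{\left(q,v \right)} = 4 + v 0 = 4 + 0 = 4$)
$V = -13$ ($V = 4 - 17 = -13$)
$b + f V = -238 - -91 = -238 + 91 = -147$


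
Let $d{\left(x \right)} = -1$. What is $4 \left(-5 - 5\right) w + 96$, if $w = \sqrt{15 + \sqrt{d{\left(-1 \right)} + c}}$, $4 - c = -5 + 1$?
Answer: $96 - 40 \sqrt{15 + \sqrt{7}} \approx -72.027$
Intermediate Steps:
$c = 8$ ($c = 4 - \left(-5 + 1\right) = 4 - -4 = 4 + 4 = 8$)
$w = \sqrt{15 + \sqrt{7}}$ ($w = \sqrt{15 + \sqrt{-1 + 8}} = \sqrt{15 + \sqrt{7}} \approx 4.2007$)
$4 \left(-5 - 5\right) w + 96 = 4 \left(-5 - 5\right) \sqrt{15 + \sqrt{7}} + 96 = 4 \left(-10\right) \sqrt{15 + \sqrt{7}} + 96 = - 40 \sqrt{15 + \sqrt{7}} + 96 = 96 - 40 \sqrt{15 + \sqrt{7}}$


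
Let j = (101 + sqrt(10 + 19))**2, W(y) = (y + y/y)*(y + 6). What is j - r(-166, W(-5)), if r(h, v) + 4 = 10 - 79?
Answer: 10303 + 202*sqrt(29) ≈ 11391.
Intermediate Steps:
W(y) = (1 + y)*(6 + y) (W(y) = (y + 1)*(6 + y) = (1 + y)*(6 + y))
r(h, v) = -73 (r(h, v) = -4 + (10 - 79) = -4 - 69 = -73)
j = (101 + sqrt(29))**2 ≈ 11318.
j - r(-166, W(-5)) = (101 + sqrt(29))**2 - 1*(-73) = (101 + sqrt(29))**2 + 73 = 73 + (101 + sqrt(29))**2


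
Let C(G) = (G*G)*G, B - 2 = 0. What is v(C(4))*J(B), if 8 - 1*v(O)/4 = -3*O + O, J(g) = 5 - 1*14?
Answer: -4896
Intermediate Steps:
B = 2 (B = 2 + 0 = 2)
C(G) = G**3 (C(G) = G**2*G = G**3)
J(g) = -9 (J(g) = 5 - 14 = -9)
v(O) = 32 + 8*O (v(O) = 32 - 4*(-3*O + O) = 32 - (-8)*O = 32 + 8*O)
v(C(4))*J(B) = (32 + 8*4**3)*(-9) = (32 + 8*64)*(-9) = (32 + 512)*(-9) = 544*(-9) = -4896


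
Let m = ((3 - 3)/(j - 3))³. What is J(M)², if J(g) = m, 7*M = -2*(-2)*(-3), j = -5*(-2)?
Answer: 0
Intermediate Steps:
j = 10
M = -12/7 (M = (-2*(-2)*(-3))/7 = (4*(-3))/7 = (⅐)*(-12) = -12/7 ≈ -1.7143)
m = 0 (m = ((3 - 3)/(10 - 3))³ = (0/7)³ = (0*(⅐))³ = 0³ = 0)
J(g) = 0
J(M)² = 0² = 0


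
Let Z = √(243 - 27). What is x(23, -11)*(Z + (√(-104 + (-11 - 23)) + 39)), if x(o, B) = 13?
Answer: 507 + 78*√6 + 13*I*√138 ≈ 698.06 + 152.72*I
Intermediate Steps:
Z = 6*√6 (Z = √216 = 6*√6 ≈ 14.697)
x(23, -11)*(Z + (√(-104 + (-11 - 23)) + 39)) = 13*(6*√6 + (√(-104 + (-11 - 23)) + 39)) = 13*(6*√6 + (√(-104 - 34) + 39)) = 13*(6*√6 + (√(-138) + 39)) = 13*(6*√6 + (I*√138 + 39)) = 13*(6*√6 + (39 + I*√138)) = 13*(39 + 6*√6 + I*√138) = 507 + 78*√6 + 13*I*√138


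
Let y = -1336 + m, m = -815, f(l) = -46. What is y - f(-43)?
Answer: -2105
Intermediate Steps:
y = -2151 (y = -1336 - 815 = -2151)
y - f(-43) = -2151 - 1*(-46) = -2151 + 46 = -2105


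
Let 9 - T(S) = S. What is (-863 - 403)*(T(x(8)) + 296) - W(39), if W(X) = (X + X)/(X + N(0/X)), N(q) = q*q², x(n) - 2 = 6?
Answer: -376004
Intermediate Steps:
x(n) = 8 (x(n) = 2 + 6 = 8)
T(S) = 9 - S
N(q) = q³
W(X) = 2 (W(X) = (X + X)/(X + (0/X)³) = (2*X)/(X + 0³) = (2*X)/(X + 0) = (2*X)/X = 2)
(-863 - 403)*(T(x(8)) + 296) - W(39) = (-863 - 403)*((9 - 1*8) + 296) - 1*2 = -1266*((9 - 8) + 296) - 2 = -1266*(1 + 296) - 2 = -1266*297 - 2 = -376002 - 2 = -376004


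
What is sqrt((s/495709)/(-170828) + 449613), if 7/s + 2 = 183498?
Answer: 7*sqrt(2825866498909060196891959530502318)/554950734469064 ≈ 670.53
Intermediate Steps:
s = 7/183496 (s = 7/(-2 + 183498) = 7/183496 ≈ 3.8148e-5)
sqrt((s/495709)/(-170828) + 449613) = sqrt(((7/183496)/495709)/(-170828) + 449613) = sqrt(((7/183496)*(1/495709))*(-1/170828) + 449613) = sqrt((7/90960618664)*(-1/170828) + 449613) = sqrt(-1/2219802937876256 + 449613) = sqrt(998052258307357088927/2219802937876256) = 7*sqrt(2825866498909060196891959530502318)/554950734469064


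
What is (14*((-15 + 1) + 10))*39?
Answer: -2184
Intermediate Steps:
(14*((-15 + 1) + 10))*39 = (14*(-14 + 10))*39 = (14*(-4))*39 = -56*39 = -2184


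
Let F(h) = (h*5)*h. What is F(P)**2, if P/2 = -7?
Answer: 960400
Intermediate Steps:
P = -14 (P = 2*(-7) = -14)
F(h) = 5*h**2 (F(h) = (5*h)*h = 5*h**2)
F(P)**2 = (5*(-14)**2)**2 = (5*196)**2 = 980**2 = 960400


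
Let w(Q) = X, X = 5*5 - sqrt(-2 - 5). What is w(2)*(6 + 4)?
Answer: 250 - 10*I*sqrt(7) ≈ 250.0 - 26.458*I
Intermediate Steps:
X = 25 - I*sqrt(7) (X = 25 - sqrt(-7) = 25 - I*sqrt(7) ≈ 25.0 - 2.6458*I)
w(Q) = 25 - I*sqrt(7)
w(2)*(6 + 4) = (25 - I*sqrt(7))*(6 + 4) = (25 - I*sqrt(7))*10 = 250 - 10*I*sqrt(7)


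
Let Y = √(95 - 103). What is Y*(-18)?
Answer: -36*I*√2 ≈ -50.912*I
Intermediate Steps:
Y = 2*I*√2 (Y = √(-8) = 2*I*√2 ≈ 2.8284*I)
Y*(-18) = (2*I*√2)*(-18) = -36*I*√2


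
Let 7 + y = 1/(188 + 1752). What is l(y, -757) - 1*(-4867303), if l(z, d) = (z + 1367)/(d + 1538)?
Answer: 7374648105821/1515140 ≈ 4.8673e+6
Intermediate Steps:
y = -13579/1940 (y = -7 + 1/(188 + 1752) = -7 + 1/1940 = -13579/1940 ≈ -6.9995)
l(z, d) = (1367 + z)/(1538 + d)
l(y, -757) - 1*(-4867303) = (1367 - 13579/1940)/(1538 - 757) - 1*(-4867303) = (2638401/1940)/781 + 4867303 = (1/781)*(2638401/1940) + 4867303 = 2638401/1515140 + 4867303 = 7374648105821/1515140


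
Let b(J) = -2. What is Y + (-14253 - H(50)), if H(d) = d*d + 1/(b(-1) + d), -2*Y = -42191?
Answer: 208439/48 ≈ 4342.5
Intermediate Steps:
Y = 42191/2 (Y = -½*(-42191) = 42191/2 ≈ 21096.)
H(d) = d² + 1/(-2 + d) (H(d) = d*d + 1/(-2 + d) = d² + 1/(-2 + d))
Y + (-14253 - H(50)) = 42191/2 + (-14253 - (1 + 50³ - 2*50²)/(-2 + 50)) = 42191/2 + (-14253 - (1 + 125000 - 2*2500)/48) = 42191/2 + (-14253 - (1 + 125000 - 5000)/48) = 42191/2 + (-14253 - 120001/48) = 42191/2 - 804145/48 = 208439/48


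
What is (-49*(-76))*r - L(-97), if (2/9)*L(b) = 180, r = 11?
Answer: 40154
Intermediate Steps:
L(b) = 810 (L(b) = (9/2)*180 = 810)
(-49*(-76))*r - L(-97) = -49*(-76)*11 - 1*810 = 3724*11 - 810 = 40964 - 810 = 40154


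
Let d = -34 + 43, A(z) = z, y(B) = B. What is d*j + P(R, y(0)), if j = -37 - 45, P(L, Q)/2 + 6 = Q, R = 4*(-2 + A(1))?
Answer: -750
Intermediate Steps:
d = 9
R = -4 (R = 4*(-2 + 1) = 4*(-1) = -4)
P(L, Q) = -12 + 2*Q
j = -82
d*j + P(R, y(0)) = 9*(-82) + (-12 + 2*0) = -738 + (-12 + 0) = -738 - 12 = -750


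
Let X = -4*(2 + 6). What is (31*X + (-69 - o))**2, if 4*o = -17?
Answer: 17867529/16 ≈ 1.1167e+6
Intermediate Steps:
o = -17/4 (o = (1/4)*(-17) = -17/4 ≈ -4.2500)
X = -32 (X = -4*8 = -32)
(31*X + (-69 - o))**2 = (31*(-32) + (-69 - 1*(-17/4)))**2 = (-992 + (-69 + 17/4))**2 = (-992 - 259/4)**2 = (-4227/4)**2 = 17867529/16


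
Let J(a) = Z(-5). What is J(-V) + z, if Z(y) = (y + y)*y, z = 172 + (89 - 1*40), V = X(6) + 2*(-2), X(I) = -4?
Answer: 271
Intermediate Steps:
V = -8 (V = -4 + 2*(-2) = -4 - 4 = -8)
z = 221 (z = 172 + (89 - 40) = 172 + 49 = 221)
Z(y) = 2*y² (Z(y) = (2*y)*y = 2*y²)
J(a) = 50 (J(a) = 2*(-5)² = 2*25 = 50)
J(-V) + z = 50 + 221 = 271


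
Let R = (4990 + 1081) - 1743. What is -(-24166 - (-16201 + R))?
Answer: 12293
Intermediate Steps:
R = 4328 (R = 6071 - 1743 = 4328)
-(-24166 - (-16201 + R)) = -(-24166 - (-16201 + 4328)) = -(-24166 - 1*(-11873)) = -(-24166 + 11873) = -1*(-12293) = 12293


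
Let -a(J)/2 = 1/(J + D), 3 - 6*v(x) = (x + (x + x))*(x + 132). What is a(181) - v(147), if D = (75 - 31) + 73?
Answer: 3055393/149 ≈ 20506.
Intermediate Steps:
D = 117 (D = 44 + 73 = 117)
v(x) = ½ - x*(132 + x)/2 (v(x) = ½ - (x + (x + x))*(x + 132)/6 = ½ - (x + 2*x)*(132 + x)/6 = ½ - 3*x*(132 + x)/6 = ½ - x*(132 + x)/2)
a(J) = -2/(117 + J) (a(J) = -2/(J + 117) = -2/(117 + J))
a(181) - v(147) = -2/(117 + 181) - (½ - 66*147 - ½*147²) = -2/298 - (½ - 9702 - ½*21609) = -2*1/298 - (½ - 9702 - 21609/2) = -1/149 - 1*(-20506) = -1/149 + 20506 = 3055393/149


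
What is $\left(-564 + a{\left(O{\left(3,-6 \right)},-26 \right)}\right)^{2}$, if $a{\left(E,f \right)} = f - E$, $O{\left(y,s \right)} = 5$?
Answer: $354025$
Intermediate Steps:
$\left(-564 + a{\left(O{\left(3,-6 \right)},-26 \right)}\right)^{2} = \left(-564 - 31\right)^{2} = \left(-595\right)^{2} = 354025$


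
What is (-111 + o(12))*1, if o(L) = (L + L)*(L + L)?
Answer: 465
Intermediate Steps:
o(L) = 4*L² (o(L) = (2*L)*(2*L) = 4*L²)
(-111 + o(12))*1 = (-111 + 4*12²)*1 = (-111 + 4*144)*1 = (-111 + 576)*1 = 465*1 = 465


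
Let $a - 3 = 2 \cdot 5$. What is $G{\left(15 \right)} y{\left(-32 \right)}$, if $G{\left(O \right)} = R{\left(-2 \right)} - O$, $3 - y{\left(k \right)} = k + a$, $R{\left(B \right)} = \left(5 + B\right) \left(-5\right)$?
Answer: $-660$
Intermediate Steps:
$a = 13$ ($a = 3 + 2 \cdot 5 = 3 + 10 = 13$)
$R{\left(B \right)} = -25 - 5 B$
$y{\left(k \right)} = -10 - k$ ($y{\left(k \right)} = 3 - \left(k + 13\right) = 3 - \left(13 + k\right) = -10 - k$)
$G{\left(O \right)} = -15 - O$ ($G{\left(O \right)} = \left(-25 - -10\right) - O = \left(-25 + 10\right) - O = -15 - O$)
$G{\left(15 \right)} y{\left(-32 \right)} = \left(-15 - 15\right) \left(-10 - -32\right) = \left(-15 - 15\right) \left(-10 + 32\right) = \left(-30\right) 22 = -660$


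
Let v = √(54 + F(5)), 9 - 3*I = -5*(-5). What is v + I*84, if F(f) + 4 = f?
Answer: -448 + √55 ≈ -440.58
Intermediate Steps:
I = -16/3 (I = 3 - (-5)*(-5)/3 = 3 - ⅓*25 = 3 - 25/3 = -16/3 ≈ -5.3333)
F(f) = -4 + f
v = √55 (v = √(54 + (-4 + 5)) = √(54 + 1) = √55 ≈ 7.4162)
v + I*84 = √55 - 16/3*84 = √55 - 448 = -448 + √55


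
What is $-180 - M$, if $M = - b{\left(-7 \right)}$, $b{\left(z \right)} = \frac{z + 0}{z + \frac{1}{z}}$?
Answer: $- \frac{8951}{50} \approx -179.02$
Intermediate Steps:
$b{\left(z \right)} = \frac{z}{z + \frac{1}{z}}$
$M = - \frac{49}{50}$ ($M = - \frac{\left(-7\right)^{2}}{1 + \left(-7\right)^{2}} = - \frac{49}{1 + 49} = - \frac{49}{50} \approx -0.98$)
$-180 - M = -180 - - \frac{49}{50} = -180 + \frac{49}{50} = - \frac{8951}{50}$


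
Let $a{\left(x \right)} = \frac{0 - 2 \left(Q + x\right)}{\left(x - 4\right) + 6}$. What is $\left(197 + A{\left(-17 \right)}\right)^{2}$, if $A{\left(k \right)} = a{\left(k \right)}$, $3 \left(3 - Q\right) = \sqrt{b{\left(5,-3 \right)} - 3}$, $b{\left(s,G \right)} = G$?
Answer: $\frac{25701979}{675} - \frac{11708 i \sqrt{6}}{675} \approx 38077.0 - 42.487 i$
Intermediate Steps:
$Q = 3 - \frac{i \sqrt{6}}{3}$ ($Q = 3 - \frac{\sqrt{-3 - 3}}{3} = 3 - \frac{\sqrt{-6}}{3} = 3 - \frac{i \sqrt{6}}{3} \approx 3.0 - 0.8165 i$)
$a{\left(x \right)} = \frac{-6 - 2 x + \frac{2 i \sqrt{6}}{3}}{2 + x}$ ($a{\left(x \right)} = \frac{0 - 2 \left(\left(3 - \frac{i \sqrt{6}}{3}\right) + x\right)}{\left(x - 4\right) + 6} = \frac{0 - 2 \left(3 + x - \frac{i \sqrt{6}}{3}\right)}{\left(-4 + x\right) + 6} = \frac{0 - \left(6 + 2 x - \frac{2 i \sqrt{6}}{3}\right)}{2 + x} = \frac{-6 - 2 x + \frac{2 i \sqrt{6}}{3}}{2 + x}$)
$A{\left(k \right)} = \frac{2 \left(-9 - 3 k + i \sqrt{6}\right)}{3 \left(2 + k\right)}$
$\left(197 + A{\left(-17 \right)}\right)^{2} = \left(197 + \frac{2 \left(-9 - -51 + i \sqrt{6}\right)}{3 \left(2 - 17\right)}\right)^{2} = \left(197 + \frac{2 \left(-9 + 51 + i \sqrt{6}\right)}{3 \left(-15\right)}\right)^{2} = \left(197 + \frac{2}{3} \left(- \frac{1}{15}\right) \left(42 + i \sqrt{6}\right)\right)^{2} = \left(197 - \left(\frac{28}{15} + \frac{2 i \sqrt{6}}{45}\right)\right)^{2} = \left(\frac{2927}{15} - \frac{2 i \sqrt{6}}{45}\right)^{2}$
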